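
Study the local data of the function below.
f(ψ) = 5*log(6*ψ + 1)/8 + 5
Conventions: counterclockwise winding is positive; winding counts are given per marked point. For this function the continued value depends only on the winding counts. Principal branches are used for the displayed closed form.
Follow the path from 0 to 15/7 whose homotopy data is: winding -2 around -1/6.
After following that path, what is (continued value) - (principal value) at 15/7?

The rational part is single-valued and drops out of the difference; each branch term changes only by its own monodromy.
(5/8)*log(1 - ψ/(-1/6)): each positive loop around -1/6 adds 2*pi*i to the log, so winding -2 contributes (5/8)*(-2)*2*pi*i = -(5/2)*pi*i.
Summing the contributions at ψ = 15/7 gives -(5/2)*pi*i.

Continued minus principal equals -(5/2)*pi*i.


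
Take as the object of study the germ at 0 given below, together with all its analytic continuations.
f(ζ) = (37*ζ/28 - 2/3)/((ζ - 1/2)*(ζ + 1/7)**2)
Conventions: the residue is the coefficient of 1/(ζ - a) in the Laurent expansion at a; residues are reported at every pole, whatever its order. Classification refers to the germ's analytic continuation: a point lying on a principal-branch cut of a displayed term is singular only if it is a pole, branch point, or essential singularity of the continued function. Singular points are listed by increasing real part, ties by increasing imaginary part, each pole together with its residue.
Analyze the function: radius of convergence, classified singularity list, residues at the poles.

Denominator factor (ζ + 1/7)^2: pole of order 2 at -1/7, modulus 1/7.
Denominator factor (ζ - 1/2): pole of order 1 at 1/2, modulus 1/2.
The radius of convergence is the smallest modulus among the singular points: 1/7.
At the order-2 pole -1/7 set g(ζ) = (ζ - (-1/7))^2*f(ζ) = (37*ζ/28 - 2/3)/(ζ - 1/2).
Order-2 pole: residue = g'(a); g'(-1/7) = 7/486, so the residue is 7/486.
At the order-1 pole 1/2 set g(ζ) = (ζ - (1/2))*f(ζ) = (37*ζ/28 - 2/3)/(ζ + 1/7)**2.
Simple pole: residue = g(a) at a = 1/2, which is -7/486.
List the singular points by increasing real part (a conjugate pair: the negative imaginary part first).

Radius of convergence at 0: 1/7.
At -1/7: a pole of order 2; residue 7/486.
At 1/2: a pole of order 1; residue -7/486.


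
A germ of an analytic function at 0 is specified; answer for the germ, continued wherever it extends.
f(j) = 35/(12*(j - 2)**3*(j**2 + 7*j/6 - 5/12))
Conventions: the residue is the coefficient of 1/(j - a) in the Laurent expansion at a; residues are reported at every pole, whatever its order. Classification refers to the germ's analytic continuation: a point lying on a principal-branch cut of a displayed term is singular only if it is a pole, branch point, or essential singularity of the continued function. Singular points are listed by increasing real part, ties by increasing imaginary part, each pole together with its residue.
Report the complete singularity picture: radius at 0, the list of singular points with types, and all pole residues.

Radius of convergence at 0: -7/12 + (1/12)*sqrt(109).
At -7/12 - (1/12)*sqrt(109): a pole of order 1; residue -52360/357911 + (698740/39012299)*sqrt(109).
At -7/12 + (1/12)*sqrt(109): a pole of order 1; residue -52360/357911 - (698740/39012299)*sqrt(109).
At 2: a pole of order 3; residue 104720/357911.

Denominator factor (j**2 + 7*j/6 - 5/12): discriminant 109/36, real irrational roots -7/12 + (1/12)*sqrt(109) and -7/12 - (1/12)*sqrt(109); poles of order 1, moduli -7/12 + (1/12)*sqrt(109) and 7/12 + (1/12)*sqrt(109).
Denominator factor (j - 2)^3: pole of order 3 at 2, modulus 2.
The radius of convergence is the smallest modulus among the singular points: -7/12 + (1/12)*sqrt(109).
The factor j**2 + 7*j/6 - 5/12 splits as (j - a)(j - a') with a = -7/12 - (1/12)*sqrt(109), a' = -7/12 + (1/12)*sqrt(109). At the order-1 pole a set g(j) = (j - a)*f(j) = [35/(12*(j - 2)**3)] / (j - a').
Simple pole: residue = g(a) at a = -7/12 - (1/12)*sqrt(109), which is -52360/357911 + (698740/39012299)*sqrt(109).
The factor j**2 + 7*j/6 - 5/12 splits as (j - a)(j - a') with a = -7/12 + (1/12)*sqrt(109), a' = -7/12 - (1/12)*sqrt(109). At the order-1 pole a set g(j) = (j - a)*f(j) = [35/(12*(j - 2)**3)] / (j - a').
Simple pole: residue = g(a) at a = -7/12 + (1/12)*sqrt(109), which is -52360/357911 - (698740/39012299)*sqrt(109).
At the order-3 pole 2 set g(j) = (j - (2))^3*f(j) = 35/(12*(j**2 + 7*j/6 - 5/12)).
Order-3 pole: residue = g''(a)/2; g''(2) = 209440/357911, so the residue is 104720/357911.
List the singular points by increasing real part (a conjugate pair: the negative imaginary part first).


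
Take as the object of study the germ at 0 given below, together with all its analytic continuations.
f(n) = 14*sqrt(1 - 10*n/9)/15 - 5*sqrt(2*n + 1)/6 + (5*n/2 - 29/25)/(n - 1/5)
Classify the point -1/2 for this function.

The term (-5/6)*sqrt(1 - n/(-1/2)) has argument 1 - -1/2/(-1/2) = 0 at -1/2: a square-root (algebraic, two-sheeted) branch point; the remaining terms are analytic or single-valued there.

The point is an algebraic (square-root) branch point.


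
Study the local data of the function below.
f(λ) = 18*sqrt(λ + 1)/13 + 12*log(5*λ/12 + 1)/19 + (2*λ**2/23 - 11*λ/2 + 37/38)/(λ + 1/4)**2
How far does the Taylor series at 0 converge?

Denominator factor (λ + 1/4)^2: pole of order 2 at -1/4, modulus 1/4.
Branch term (18/13)*sqrt(1 - λ/(-1)): its argument vanishes at λ = -1, a square-root branch point, modulus 1.
Branch term (12/19)*log(1 - λ/(-12/5)): its argument vanishes at λ = -12/5, a logarithmic branch point, modulus 12/5.
The radius of convergence is the smallest modulus among the singular points: 1/4.

The radius of convergence is 1/4.


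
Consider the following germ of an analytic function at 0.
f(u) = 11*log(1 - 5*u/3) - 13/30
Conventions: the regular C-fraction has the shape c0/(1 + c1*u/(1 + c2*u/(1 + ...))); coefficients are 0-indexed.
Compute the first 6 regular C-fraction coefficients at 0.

Taylor coefficients (expand at 0): a_0 = -13/30, a_1 = -55/3, a_2 = -275/18, a_3 = -1375/81, a_4 = -6875/324, a_5 = -6875/243.
c0 = a_0 = -13/30. Peel one level at a time: if S = 1 + c*u/S' with S'(0) = 1, then c is the u-coefficient of S and S' = c*u/(S - 1).
S_1 = c0/f = 1 + (-550/13)*u + (889625/507)*u^2 + ...; c1 = -550/13.
S_2 = c1*u/(S_1 - 1) = 1 + (3235/78)*u + (-25/108)*u^2 + ...; c2 = 3235/78.
S_3 = c2*u/(S_2 - 1) = 1 + (65/11646)*u + (317525/67814658)*u^2 + ...; c3 = 65/11646.
S_4 = c3*u/(S_3 - 1) = 1 + (-4885/5823)*u + (-5/27)*u^2 + ...; c4 = -4885/5823.
S_5 = c4*u/(S_4 - 1) = 1 + (-647/2931)*u + ...; c5 = -647/2931.

The regular C-fraction coefficients are [-13/30, -550/13, 3235/78, 65/11646, -4885/5823, -647/2931].


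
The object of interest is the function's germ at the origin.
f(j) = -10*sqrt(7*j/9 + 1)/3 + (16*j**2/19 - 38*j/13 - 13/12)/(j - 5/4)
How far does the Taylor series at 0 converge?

Denominator factor (j - 5/4): pole of order 1 at 5/4, modulus 5/4.
Branch term (-10/3)*sqrt(1 - j/(-9/7)): its argument vanishes at j = -9/7, a square-root branch point, modulus 9/7.
The radius of convergence is the smallest modulus among the singular points: 5/4.

The radius of convergence is 5/4.


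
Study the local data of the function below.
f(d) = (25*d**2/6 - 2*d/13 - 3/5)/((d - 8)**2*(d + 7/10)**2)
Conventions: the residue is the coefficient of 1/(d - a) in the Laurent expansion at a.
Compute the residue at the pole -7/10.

The residue is -1910600/25681617.

At the order-2 pole -7/10 set g(d) = (d - (-7/10))^2*f(d) = (25*d**2/6 - 2*d/13 - 3/5)/(d - 8)**2.
Order-2 pole: residue = g'(a); g'(-7/10) = -1910600/25681617, so the residue is -1910600/25681617.


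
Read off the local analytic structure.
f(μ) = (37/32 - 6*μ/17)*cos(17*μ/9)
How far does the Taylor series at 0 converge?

The radius of convergence is infinite.

The factor cos(17*μ/9) is entire and contributes no finite singular point.
The polynomial part has no poles.
No finite singular points: the Taylor series at 0 converges everywhere.


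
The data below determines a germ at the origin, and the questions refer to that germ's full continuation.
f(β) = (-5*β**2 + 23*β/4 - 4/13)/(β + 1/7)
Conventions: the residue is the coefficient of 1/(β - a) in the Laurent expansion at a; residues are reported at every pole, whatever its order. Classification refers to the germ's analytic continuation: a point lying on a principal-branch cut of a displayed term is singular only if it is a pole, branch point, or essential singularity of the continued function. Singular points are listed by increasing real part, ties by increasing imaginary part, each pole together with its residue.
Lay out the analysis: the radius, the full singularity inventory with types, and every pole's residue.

Denominator factor (β + 1/7): pole of order 1 at -1/7, modulus 1/7.
The radius of convergence is the smallest modulus among the singular points: 1/7.
At the order-1 pole -1/7 set g(β) = (β - (-1/7))*f(β) = -5*β**2 + 23*β/4 - 4/13.
Simple pole: residue = g(a) at a = -1/7, which is -3137/2548.

Radius of convergence at 0: 1/7.
At -1/7: a pole of order 1; residue -3137/2548.


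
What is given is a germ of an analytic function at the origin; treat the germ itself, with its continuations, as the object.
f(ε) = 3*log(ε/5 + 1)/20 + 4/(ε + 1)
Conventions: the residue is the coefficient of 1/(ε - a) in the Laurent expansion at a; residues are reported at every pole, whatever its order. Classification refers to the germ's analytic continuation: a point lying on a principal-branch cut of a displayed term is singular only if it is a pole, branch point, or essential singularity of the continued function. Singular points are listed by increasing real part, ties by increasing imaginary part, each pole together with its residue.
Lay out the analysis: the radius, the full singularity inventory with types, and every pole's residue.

Denominator factor (ε + 1): pole of order 1 at -1, modulus 1.
Branch term (3/20)*log(1 - ε/(-5)): its argument vanishes at ε = -5, a logarithmic branch point, modulus 5.
The radius of convergence is the smallest modulus among the singular points: 1.
The branch term is analytic at -1 and contributes nothing to the residue; only the rational part matters.
At the order-1 pole -1 set g(ε) = (ε - (-1))*(rational part) = 4.
Simple pole: residue = g(a) at a = -1, which is 4.
List the singular points by increasing real part (a conjugate pair: the negative imaginary part first).

Radius of convergence at 0: 1.
At -5: a logarithmic branch point.
At -1: a pole of order 1; residue 4.


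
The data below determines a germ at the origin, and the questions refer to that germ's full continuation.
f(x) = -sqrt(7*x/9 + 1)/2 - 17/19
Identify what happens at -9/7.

The point is an algebraic (square-root) branch point.

The term (-1/2)*sqrt(1 - x/(-9/7)) has argument 1 - -9/7/(-9/7) = 0 at -9/7: a square-root (algebraic, two-sheeted) branch point; the remaining terms are analytic or single-valued there.


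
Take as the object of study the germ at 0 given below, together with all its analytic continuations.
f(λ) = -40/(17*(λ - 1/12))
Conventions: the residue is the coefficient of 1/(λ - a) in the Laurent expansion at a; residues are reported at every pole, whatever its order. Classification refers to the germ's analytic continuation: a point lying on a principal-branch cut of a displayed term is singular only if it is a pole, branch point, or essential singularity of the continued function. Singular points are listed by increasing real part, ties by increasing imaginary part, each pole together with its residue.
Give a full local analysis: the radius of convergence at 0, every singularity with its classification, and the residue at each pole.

Radius of convergence at 0: 1/12.
At 1/12: a pole of order 1; residue -40/17.

Denominator factor (λ - 1/12): pole of order 1 at 1/12, modulus 1/12.
The radius of convergence is the smallest modulus among the singular points: 1/12.
At the order-1 pole 1/12 set g(λ) = (λ - (1/12))*f(λ) = -40/17.
Simple pole: residue = g(a) at a = 1/12, which is -40/17.


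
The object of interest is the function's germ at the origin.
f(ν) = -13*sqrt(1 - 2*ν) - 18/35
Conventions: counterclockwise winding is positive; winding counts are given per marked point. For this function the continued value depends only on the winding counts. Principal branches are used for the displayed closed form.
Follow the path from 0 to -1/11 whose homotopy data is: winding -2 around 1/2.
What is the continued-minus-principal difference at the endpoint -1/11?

The rational part is single-valued and drops out of the difference; each branch term changes only by its own monodromy.
(-13)*sqrt(1 - ν/(1/2)): winding -2 is even, the square root returns to the same sheet, contribution 0.
Summing the contributions at ν = -1/11 gives 0.

Continued minus principal equals 0.


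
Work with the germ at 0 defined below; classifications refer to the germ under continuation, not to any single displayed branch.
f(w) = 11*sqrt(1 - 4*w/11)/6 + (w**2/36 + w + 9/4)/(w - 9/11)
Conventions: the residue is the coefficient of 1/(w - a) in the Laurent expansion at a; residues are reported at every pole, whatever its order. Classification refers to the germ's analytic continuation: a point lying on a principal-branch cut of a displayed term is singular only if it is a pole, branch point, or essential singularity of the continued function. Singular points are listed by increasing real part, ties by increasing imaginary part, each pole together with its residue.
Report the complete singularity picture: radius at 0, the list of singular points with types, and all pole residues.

Radius of convergence at 0: 9/11.
At 9/11: a pole of order 1; residue 747/242.
At 11/4: an algebraic (square-root) branch point.

Denominator factor (w - 9/11): pole of order 1 at 9/11, modulus 9/11.
Branch term (11/6)*sqrt(1 - w/(11/4)): its argument vanishes at w = 11/4, a square-root branch point, modulus 11/4.
The radius of convergence is the smallest modulus among the singular points: 9/11.
The branch term is analytic at 9/11 and contributes nothing to the residue; only the rational part matters.
At the order-1 pole 9/11 set g(w) = (w - (9/11))*(rational part) = w**2/36 + w + 9/4.
Simple pole: residue = g(a) at a = 9/11, which is 747/242.
List the singular points by increasing real part (a conjugate pair: the negative imaginary part first).


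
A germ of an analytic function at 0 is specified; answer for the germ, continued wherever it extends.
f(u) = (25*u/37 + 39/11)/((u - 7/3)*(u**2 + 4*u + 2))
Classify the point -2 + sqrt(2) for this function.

The denominator factor u**2 + 4*u + 2 vanishes at -2 + sqrt(2) and appears to the power 1; the numerator there equals 893/407 + (25/37)*sqrt(2), nonzero, and no other factor vanishes.
Hence a pole whose order is the multiplicity, 1.

The point is a pole of order 1.


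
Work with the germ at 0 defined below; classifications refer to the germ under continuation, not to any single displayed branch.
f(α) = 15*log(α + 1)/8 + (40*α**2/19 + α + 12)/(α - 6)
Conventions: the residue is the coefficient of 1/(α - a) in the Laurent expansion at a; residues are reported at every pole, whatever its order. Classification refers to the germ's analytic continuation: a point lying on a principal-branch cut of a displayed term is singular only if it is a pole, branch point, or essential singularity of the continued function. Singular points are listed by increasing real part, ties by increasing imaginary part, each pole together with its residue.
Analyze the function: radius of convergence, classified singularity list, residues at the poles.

Radius of convergence at 0: 1.
At -1: a logarithmic branch point.
At 6: a pole of order 1; residue 1782/19.

Denominator factor (α - 6): pole of order 1 at 6, modulus 6.
Branch term (15/8)*log(1 - α/(-1)): its argument vanishes at α = -1, a logarithmic branch point, modulus 1.
The radius of convergence is the smallest modulus among the singular points: 1.
The branch term is analytic at 6 and contributes nothing to the residue; only the rational part matters.
At the order-1 pole 6 set g(α) = (α - (6))*(rational part) = 40*α**2/19 + α + 12.
Simple pole: residue = g(a) at a = 6, which is 1782/19.
List the singular points by increasing real part (a conjugate pair: the negative imaginary part first).


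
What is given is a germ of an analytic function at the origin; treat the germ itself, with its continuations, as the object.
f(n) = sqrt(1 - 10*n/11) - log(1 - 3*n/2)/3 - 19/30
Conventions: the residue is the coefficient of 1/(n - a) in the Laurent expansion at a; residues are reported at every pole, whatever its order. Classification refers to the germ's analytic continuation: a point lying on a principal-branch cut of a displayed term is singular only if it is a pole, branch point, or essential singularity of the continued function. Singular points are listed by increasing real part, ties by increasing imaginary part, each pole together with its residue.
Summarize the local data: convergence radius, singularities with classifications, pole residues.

Radius of convergence at 0: 2/3.
At 2/3: a logarithmic branch point.
At 11/10: an algebraic (square-root) branch point.

Branch term (1)*sqrt(1 - n/(11/10)): its argument vanishes at n = 11/10, a square-root branch point, modulus 11/10.
Branch term (-1/3)*log(1 - n/(2/3)): its argument vanishes at n = 2/3, a logarithmic branch point, modulus 2/3.
The radius of convergence is the smallest modulus among the singular points: 2/3.
List the singular points by increasing real part (a conjugate pair: the negative imaginary part first).


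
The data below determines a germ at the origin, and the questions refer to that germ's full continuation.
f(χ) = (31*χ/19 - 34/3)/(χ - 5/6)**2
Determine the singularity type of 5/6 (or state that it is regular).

The point is a pole of order 2.

The denominator factor χ - 5/6 vanishes at 5/6 and appears to the power 2; the numerator there equals -379/38, nonzero, and no other factor vanishes.
Hence a pole whose order is the multiplicity, 2.


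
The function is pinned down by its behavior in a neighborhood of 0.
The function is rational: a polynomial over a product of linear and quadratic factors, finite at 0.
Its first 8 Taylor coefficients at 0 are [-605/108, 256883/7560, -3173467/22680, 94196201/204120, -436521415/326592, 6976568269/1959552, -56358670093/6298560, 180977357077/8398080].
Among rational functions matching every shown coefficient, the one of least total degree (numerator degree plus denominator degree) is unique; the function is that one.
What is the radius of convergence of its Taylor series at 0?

The radius of convergence is 6/11.

No rational of total degree below 5 reproduces all 8 coefficients; solving the [2/3] Pade equations on them gives f(ψ) = (-17*ψ**2/11 + 18*ψ/35 - 10/11)/(ψ + 6/11)**3, whose expansion matches every shown term.
Denominator factor (ψ + 6/11)^3: pole of order 3 at -6/11, modulus 6/11.
The radius of convergence is the smallest modulus among the singular points: 6/11.


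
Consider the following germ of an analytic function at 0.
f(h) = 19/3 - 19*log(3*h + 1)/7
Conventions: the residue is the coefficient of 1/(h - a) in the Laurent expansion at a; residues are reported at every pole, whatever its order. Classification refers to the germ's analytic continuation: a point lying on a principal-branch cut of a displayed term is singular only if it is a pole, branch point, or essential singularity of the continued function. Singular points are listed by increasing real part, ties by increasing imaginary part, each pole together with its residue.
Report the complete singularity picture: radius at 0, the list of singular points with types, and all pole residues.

Radius of convergence at 0: 1/3.
At -1/3: a logarithmic branch point.

Branch term (-19/7)*log(1 - h/(-1/3)): its argument vanishes at h = -1/3, a logarithmic branch point, modulus 1/3.
The radius of convergence is the smallest modulus among the singular points: 1/3.


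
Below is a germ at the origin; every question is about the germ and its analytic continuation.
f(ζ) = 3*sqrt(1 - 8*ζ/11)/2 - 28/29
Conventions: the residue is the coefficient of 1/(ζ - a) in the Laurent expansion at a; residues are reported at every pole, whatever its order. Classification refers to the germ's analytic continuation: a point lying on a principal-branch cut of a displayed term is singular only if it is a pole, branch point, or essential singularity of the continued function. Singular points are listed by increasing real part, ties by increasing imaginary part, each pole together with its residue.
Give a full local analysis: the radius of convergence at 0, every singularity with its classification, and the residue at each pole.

Branch term (3/2)*sqrt(1 - ζ/(11/8)): its argument vanishes at ζ = 11/8, a square-root branch point, modulus 11/8.
The radius of convergence is the smallest modulus among the singular points: 11/8.

Radius of convergence at 0: 11/8.
At 11/8: an algebraic (square-root) branch point.


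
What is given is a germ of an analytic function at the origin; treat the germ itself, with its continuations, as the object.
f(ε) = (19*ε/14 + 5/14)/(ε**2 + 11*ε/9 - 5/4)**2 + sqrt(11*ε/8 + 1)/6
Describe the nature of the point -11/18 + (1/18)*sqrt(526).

The point is a pole of order 2.

The denominator factor ε**2 + 11*ε/9 - 5/4 vanishes at -11/18 + (1/18)*sqrt(526) and appears to the power 2; the numerator there equals -17/36 + (19/252)*sqrt(526), nonzero, and no other factor vanishes.
The branch terms are analytic at this point.
Hence a pole whose order is the multiplicity, 2.


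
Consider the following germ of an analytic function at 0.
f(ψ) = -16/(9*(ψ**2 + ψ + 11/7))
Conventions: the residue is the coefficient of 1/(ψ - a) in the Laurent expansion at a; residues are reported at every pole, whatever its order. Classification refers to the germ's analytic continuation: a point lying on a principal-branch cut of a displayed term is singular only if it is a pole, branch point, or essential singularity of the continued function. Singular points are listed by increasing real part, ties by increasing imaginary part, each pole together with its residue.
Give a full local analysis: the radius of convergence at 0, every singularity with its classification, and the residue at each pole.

Radius of convergence at 0: (1/7)*sqrt(77).
At (-1/2) - ((1/14)*sqrt(259))*i: a pole of order 1; residue -((16/333)*sqrt(259))*i.
At (-1/2) + ((1/14)*sqrt(259))*i: a pole of order 1; residue ((16/333)*sqrt(259))*i.

Denominator factor (ψ**2 + ψ + 11/7): discriminant -37/7, complex-conjugate roots (-1/2) + ((1/14)*sqrt(259))*i and (-1/2) - ((1/14)*sqrt(259))*i; poles of order 1, moduli (1/7)*sqrt(77) and (1/7)*sqrt(77).
The radius of convergence is the smallest modulus among the singular points: (1/7)*sqrt(77).
The factor ψ**2 + ψ + 11/7 splits as (ψ - a)(ψ - a') with a = (-1/2) - ((1/14)*sqrt(259))*i, a' = (-1/2) + ((1/14)*sqrt(259))*i. At the order-1 pole a set g(ψ) = (ψ - a)*f(ψ) = [-16/9] / (ψ - a').
Simple pole: residue = g(a) at a = (-1/2) - ((1/14)*sqrt(259))*i, which is -((16/333)*sqrt(259))*i.
The factor ψ**2 + ψ + 11/7 splits as (ψ - a)(ψ - a') with a = (-1/2) + ((1/14)*sqrt(259))*i, a' = (-1/2) - ((1/14)*sqrt(259))*i. At the order-1 pole a set g(ψ) = (ψ - a)*f(ψ) = [-16/9] / (ψ - a').
Simple pole: residue = g(a) at a = (-1/2) + ((1/14)*sqrt(259))*i, which is ((16/333)*sqrt(259))*i.
List the singular points by increasing real part (a conjugate pair: the negative imaginary part first).


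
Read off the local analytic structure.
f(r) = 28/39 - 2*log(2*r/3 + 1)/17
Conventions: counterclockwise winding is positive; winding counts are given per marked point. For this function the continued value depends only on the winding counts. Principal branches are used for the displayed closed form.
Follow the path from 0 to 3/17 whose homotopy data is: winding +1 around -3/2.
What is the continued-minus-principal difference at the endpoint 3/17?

The rational part is single-valued and drops out of the difference; each branch term changes only by its own monodromy.
(-2/17)*log(1 - r/(-3/2)): each positive loop around -3/2 adds 2*pi*i to the log, so winding +1 contributes (-2/17)*(1)*2*pi*i = -(4/17)*pi*i.
Summing the contributions at r = 3/17 gives -(4/17)*pi*i.

Continued minus principal equals -(4/17)*pi*i.


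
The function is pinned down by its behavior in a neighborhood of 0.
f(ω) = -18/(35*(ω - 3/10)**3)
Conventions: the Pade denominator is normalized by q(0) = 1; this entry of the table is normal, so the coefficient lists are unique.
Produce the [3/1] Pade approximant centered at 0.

The Pade approximant has numerator coefficients [400/21, 2000/21, 20000/63, 400000/567]; denominator coefficients [1, -5].

Taylor coefficients needed (expand at 0): a_0 = 400/21, a_1 = 4000/21, a_2 = 80000/63, a_3 = 4000000/567, a_4 = 20000000/567.
Write the denominator as Q(ω) = 1 + q1*ω. Requiring Q*f - P = O(ω^5) with deg P <= 3 kills the coefficients of ω^4..ω^4 in Q*f:
  ω^4: a_4 + q1*a_3 = 0, i.e. 20000000/567 + (4000000/567)*q1 = 0.
Solving this linear system: q1 = -5.
The numerator is Q*f truncated at degree 3: P0 = a_0 = 400/21; P1 = a_1 + q1*a_0 = 2000/21; P2 = a_2 + q1*a_1 = 20000/63; P3 = a_3 + q1*a_2 = 400000/567.


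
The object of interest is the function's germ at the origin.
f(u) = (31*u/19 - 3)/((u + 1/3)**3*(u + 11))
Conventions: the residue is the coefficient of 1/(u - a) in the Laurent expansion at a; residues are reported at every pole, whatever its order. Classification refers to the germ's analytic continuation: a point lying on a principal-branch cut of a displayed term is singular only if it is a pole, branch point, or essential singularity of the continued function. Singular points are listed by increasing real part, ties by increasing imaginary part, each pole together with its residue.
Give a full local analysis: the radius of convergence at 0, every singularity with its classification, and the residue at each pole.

Radius of convergence at 0: 1/3.
At -11: a pole of order 1; residue 5373/311296.
At -1/3: a pole of order 3; residue -5373/311296.

Denominator factor (u + 1/3)^3: pole of order 3 at -1/3, modulus 1/3.
Denominator factor (u + 11): pole of order 1 at -11, modulus 11.
The radius of convergence is the smallest modulus among the singular points: 1/3.
At the order-1 pole -11 set g(u) = (u - (-11))*f(u) = (31*u/19 - 3)/(u + 1/3)**3.
Simple pole: residue = g(a) at a = -11, which is 5373/311296.
At the order-3 pole -1/3 set g(u) = (u - (-1/3))^3*f(u) = (31*u/19 - 3)/(u + 11).
Order-3 pole: residue = g''(a)/2; g''(-1/3) = -5373/155648, so the residue is -5373/311296.
List the singular points by increasing real part (a conjugate pair: the negative imaginary part first).


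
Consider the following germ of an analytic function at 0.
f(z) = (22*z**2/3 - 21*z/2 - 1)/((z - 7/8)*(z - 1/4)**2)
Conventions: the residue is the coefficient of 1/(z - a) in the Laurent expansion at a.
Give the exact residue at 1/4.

The residue is 476/25.

At the order-2 pole 1/4 set g(z) = (z - (1/4))^2*f(z) = (22*z**2/3 - 21*z/2 - 1)/(z - 7/8).
Order-2 pole: residue = g'(a); g'(1/4) = 476/25, so the residue is 476/25.


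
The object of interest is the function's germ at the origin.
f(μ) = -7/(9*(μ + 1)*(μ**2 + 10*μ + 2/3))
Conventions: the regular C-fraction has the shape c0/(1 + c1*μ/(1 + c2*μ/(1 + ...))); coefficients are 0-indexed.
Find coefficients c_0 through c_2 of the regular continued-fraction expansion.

Taylor coefficients (expand at 0): a_0 = -7/6, a_1 = 56/3, a_2 = -3353/12.
c0 = a_0 = -7/6. Peel one level at a time: if S = 1 + c*μ/S' with S'(0) = 1, then c is the μ-coefficient of S and S' = c*μ/(S - 1).
S_1 = c0/f = 1 + (16)*μ + (33/2)*μ^2 + ...; c1 = 16.
S_2 = c1*μ/(S_1 - 1) = 1 + (-33/32)*μ + ...; c2 = -33/32.

The regular C-fraction coefficients are [-7/6, 16, -33/32].


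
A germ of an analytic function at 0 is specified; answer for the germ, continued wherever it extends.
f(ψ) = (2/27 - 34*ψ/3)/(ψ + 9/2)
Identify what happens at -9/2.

The point is a pole of order 1.

The denominator factor ψ + 9/2 vanishes at -9/2 and appears to the power 1; the numerator there equals 1379/27, nonzero, and no other factor vanishes.
Hence a pole whose order is the multiplicity, 1.


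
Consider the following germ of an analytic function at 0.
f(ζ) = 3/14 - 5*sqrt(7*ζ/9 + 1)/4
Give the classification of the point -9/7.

The term (-5/4)*sqrt(1 - ζ/(-9/7)) has argument 1 - -9/7/(-9/7) = 0 at -9/7: a square-root (algebraic, two-sheeted) branch point; the remaining terms are analytic or single-valued there.

The point is an algebraic (square-root) branch point.


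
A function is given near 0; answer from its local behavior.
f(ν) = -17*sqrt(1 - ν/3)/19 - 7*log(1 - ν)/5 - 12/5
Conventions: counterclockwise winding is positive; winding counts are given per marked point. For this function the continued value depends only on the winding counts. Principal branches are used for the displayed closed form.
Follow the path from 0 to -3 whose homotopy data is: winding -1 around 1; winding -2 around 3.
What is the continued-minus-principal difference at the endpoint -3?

The rational part is single-valued and drops out of the difference; each branch term changes only by its own monodromy.
(-7/5)*log(1 - ν/(1)): each positive loop around 1 adds 2*pi*i to the log, so winding -1 contributes (-7/5)*(-1)*2*pi*i = (14/5)*pi*i.
(-17/19)*sqrt(1 - ν/(3)): winding -2 is even, the square root returns to the same sheet, contribution 0.
Summing the contributions at ν = -3 gives (14/5)*pi*i.

Continued minus principal equals (14/5)*pi*i.


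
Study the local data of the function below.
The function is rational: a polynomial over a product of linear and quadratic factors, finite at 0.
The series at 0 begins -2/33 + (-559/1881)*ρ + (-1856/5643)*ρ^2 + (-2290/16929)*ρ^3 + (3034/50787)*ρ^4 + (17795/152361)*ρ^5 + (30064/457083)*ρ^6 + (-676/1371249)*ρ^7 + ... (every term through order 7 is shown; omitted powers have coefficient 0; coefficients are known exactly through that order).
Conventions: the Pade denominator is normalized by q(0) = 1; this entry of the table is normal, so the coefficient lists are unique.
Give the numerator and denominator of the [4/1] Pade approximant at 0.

Taylor coefficients needed (read off): a_0 = -2/33, a_1 = -559/1881, a_2 = -1856/5643, a_3 = -2290/16929, a_4 = 3034/50787, a_5 = 17795/152361.
Write the denominator as Q(ρ) = 1 + q1*ρ. Requiring Q*f - P = O(ρ^6) with deg P <= 4 kills the coefficients of ρ^5..ρ^5 in Q*f:
  ρ^5: a_5 + q1*a_4 = 0, i.e. 17795/152361 + (3034/50787)*q1 = 0.
Solving this linear system: q1 = -17795/9102.
The numerator is Q*f truncated at degree 4: P0 = a_0 = -2/33; P1 = a_1 + q1*a_0 = -169966/951159; P2 = a_2 + q1*a_1 = 14533/57646; P3 = a_3 + q1*a_2 = 1448870/2853477; P4 = a_4 + q1*a_3 = 2775317/8560431.

The Pade approximant has numerator coefficients [-2/33, -169966/951159, 14533/57646, 1448870/2853477, 2775317/8560431]; denominator coefficients [1, -17795/9102].


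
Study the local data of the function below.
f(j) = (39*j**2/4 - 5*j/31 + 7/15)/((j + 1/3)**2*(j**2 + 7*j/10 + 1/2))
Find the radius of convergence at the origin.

The radius of convergence is 1/3.

Denominator factor (j + 1/3)^2: pole of order 2 at -1/3, modulus 1/3.
Denominator factor (j**2 + 7*j/10 + 1/2): discriminant -151/100, complex-conjugate roots (-7/20) + ((1/20)*sqrt(151))*i and (-7/20) - ((1/20)*sqrt(151))*i; poles of order 1, moduli (1/2)*sqrt(2) and (1/2)*sqrt(2).
The radius of convergence is the smallest modulus among the singular points: 1/3.


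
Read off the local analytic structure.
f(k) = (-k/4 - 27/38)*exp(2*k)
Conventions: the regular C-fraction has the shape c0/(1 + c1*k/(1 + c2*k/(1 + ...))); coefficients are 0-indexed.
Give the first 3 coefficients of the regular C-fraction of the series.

Taylor coefficients (expand at 0): a_0 = -27/38, a_1 = -127/76, a_2 = -73/38.
c0 = a_0 = -27/38. Peel one level at a time: if S = 1 + c*k/S' with S'(0) = 1, then c is the k-coefficient of S and S' = c*k/(S - 1).
S_1 = c0/f = 1 + (-127/54)*k + (8245/2916)*k^2 + ...; c1 = -127/54.
S_2 = c1*k/(S_1 - 1) = 1 + (8245/6858)*k + ...; c2 = 8245/6858.

The regular C-fraction coefficients are [-27/38, -127/54, 8245/6858].


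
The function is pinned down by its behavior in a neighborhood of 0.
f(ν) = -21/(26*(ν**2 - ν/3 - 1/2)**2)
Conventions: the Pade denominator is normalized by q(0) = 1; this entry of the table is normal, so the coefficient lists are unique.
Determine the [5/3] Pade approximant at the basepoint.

Taylor coefficients needed (expand at 0): a_0 = -42/13, a_1 = 56/13, a_2 = -224/13, a_3 = 3472/117, a_4 = -26824/351, a_5 = 50624/351, a_6 = -998144/3159, a_7 = 5796224/9477, a_8 = -3944416/3159.
Write the denominator as Q(ν) = 1 + q1*ν + q2*ν^2 + q3*ν^3. Requiring Q*f - P = O(ν^9) with deg P <= 5 kills the coefficients of ν^6..ν^8 in Q*f:
  ν^6: a_6 + q1*a_5 + q2*a_4 + q3*a_3 = 0, i.e. -998144/3159 + (50624/351)*q1 + (-26824/351)*q2 + (3472/117)*q3 = 0.
  ν^7: a_7 + q1*a_6 + q2*a_5 + q3*a_4 = 0, i.e. 5796224/9477 + (-998144/3159)*q1 + (50624/351)*q2 + (-26824/351)*q3 = 0.
  ν^8: a_8 + q1*a_7 + q2*a_6 + q3*a_5 = 0, i.e. -3944416/3159 + (5796224/9477)*q1 + (-998144/3159)*q2 + (50624/351)*q3 = 0.
Solving this linear system: q1 = 3245/1356, q2 = -1342/1017, q3 = -4456/1017.
The numerator is Q*f truncated at degree 5: P0 = a_0 = -42/13; P1 = a_1 + q1*a_0 = -10059/2938; P2 = a_2 + q1*a_1 + q2*a_0 = -3906/1469; P3 = a_3 + q1*a_2 + q2*a_1 + q3*a_0 = -4536/1469; P4 = a_4 + q1*a_3 + q2*a_2 + q3*a_1 = -2268/1469; P5 = a_5 + q1*a_4 + q2*a_3 + q3*a_2 = -3402/1469.

The Pade approximant has numerator coefficients [-42/13, -10059/2938, -3906/1469, -4536/1469, -2268/1469, -3402/1469]; denominator coefficients [1, 3245/1356, -1342/1017, -4456/1017].


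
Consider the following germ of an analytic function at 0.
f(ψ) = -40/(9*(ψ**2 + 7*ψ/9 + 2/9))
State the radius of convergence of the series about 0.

The radius of convergence is (1/3)*sqrt(2).

Denominator factor (ψ**2 + 7*ψ/9 + 2/9): discriminant -23/81, complex-conjugate roots (-7/18) + ((1/18)*sqrt(23))*i and (-7/18) - ((1/18)*sqrt(23))*i; poles of order 1, moduli (1/3)*sqrt(2) and (1/3)*sqrt(2).
The radius of convergence is the smallest modulus among the singular points: (1/3)*sqrt(2).


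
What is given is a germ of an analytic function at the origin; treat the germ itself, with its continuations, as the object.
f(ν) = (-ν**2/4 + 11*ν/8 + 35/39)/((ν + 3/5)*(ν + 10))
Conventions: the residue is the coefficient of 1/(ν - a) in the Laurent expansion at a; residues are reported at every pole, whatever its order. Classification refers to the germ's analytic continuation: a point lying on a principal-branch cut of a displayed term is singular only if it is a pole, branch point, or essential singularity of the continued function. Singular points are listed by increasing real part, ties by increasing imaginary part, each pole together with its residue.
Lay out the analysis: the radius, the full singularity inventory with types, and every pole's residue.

Radius of convergence at 0: 3/5.
At -10: a pole of order 1; residue 29525/7332.
At -3/5: a pole of order 1; residue -137/73320.

Denominator factor (ν + 3/5): pole of order 1 at -3/5, modulus 3/5.
Denominator factor (ν + 10): pole of order 1 at -10, modulus 10.
The radius of convergence is the smallest modulus among the singular points: 3/5.
At the order-1 pole -10 set g(ν) = (ν - (-10))*f(ν) = (-ν**2/4 + 11*ν/8 + 35/39)/(ν + 3/5).
Simple pole: residue = g(a) at a = -10, which is 29525/7332.
At the order-1 pole -3/5 set g(ν) = (ν - (-3/5))*f(ν) = (-ν**2/4 + 11*ν/8 + 35/39)/(ν + 10).
Simple pole: residue = g(a) at a = -3/5, which is -137/73320.
List the singular points by increasing real part (a conjugate pair: the negative imaginary part first).


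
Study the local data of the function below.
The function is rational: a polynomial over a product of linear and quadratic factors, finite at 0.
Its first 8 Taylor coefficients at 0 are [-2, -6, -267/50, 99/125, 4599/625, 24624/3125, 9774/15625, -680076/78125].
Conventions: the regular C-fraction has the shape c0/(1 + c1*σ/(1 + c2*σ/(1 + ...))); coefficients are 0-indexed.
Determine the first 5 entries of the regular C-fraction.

Taylor coefficients (read off): a_0 = -2, a_1 = -6, a_2 = -267/50, a_3 = 99/125, a_4 = 4599/625.
c0 = a_0 = -2. Peel one level at a time: if S = 1 + c*σ/S' with S'(0) = 1, then c is the σ-coefficient of S and S' = c*σ/(S - 1).
S_1 = c0/f = 1 + (-3)*σ + (633/100)*σ^2 + ...; c1 = -3.
S_2 = c1*σ/(S_1 - 1) = 1 + (211/100)*σ + (9241/10000)*σ^2 + ...; c2 = 211/100.
S_3 = c2*σ/(S_2 - 1) = 1 + (-9241/21100)*σ + (249507/4452100)*σ^2 + ...; c3 = -9241/21100.
S_4 = c3*σ/(S_3 - 1) = 1 + (27/211)*σ + ...; c4 = 27/211.

The regular C-fraction coefficients are [-2, -3, 211/100, -9241/21100, 27/211].


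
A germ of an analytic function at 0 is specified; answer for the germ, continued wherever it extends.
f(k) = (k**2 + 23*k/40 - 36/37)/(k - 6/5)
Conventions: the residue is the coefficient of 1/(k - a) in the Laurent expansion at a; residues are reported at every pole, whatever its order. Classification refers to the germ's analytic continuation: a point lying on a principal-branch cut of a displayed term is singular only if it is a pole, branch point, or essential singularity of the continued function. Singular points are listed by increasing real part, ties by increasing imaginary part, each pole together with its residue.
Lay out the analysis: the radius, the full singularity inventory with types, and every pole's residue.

Radius of convergence at 0: 6/5.
At 6/5: a pole of order 1; residue 4281/3700.

Denominator factor (k - 6/5): pole of order 1 at 6/5, modulus 6/5.
The radius of convergence is the smallest modulus among the singular points: 6/5.
At the order-1 pole 6/5 set g(k) = (k - (6/5))*f(k) = k**2 + 23*k/40 - 36/37.
Simple pole: residue = g(a) at a = 6/5, which is 4281/3700.


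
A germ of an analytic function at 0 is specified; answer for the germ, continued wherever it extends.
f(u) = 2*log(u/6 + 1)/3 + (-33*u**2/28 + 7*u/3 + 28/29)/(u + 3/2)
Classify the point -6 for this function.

The term (2/3)*log(1 - u/(-6)) has argument 1 - -6/(-6) = 0 at -6: a logarithmic (infinitely-sheeted) branch point; the remaining terms are analytic or single-valued there.

The point is a logarithmic branch point.


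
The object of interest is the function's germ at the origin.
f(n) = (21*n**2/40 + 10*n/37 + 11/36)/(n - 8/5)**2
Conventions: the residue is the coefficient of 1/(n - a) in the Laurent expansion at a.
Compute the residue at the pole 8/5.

The residue is 1804/925.

At the order-2 pole 8/5 set g(n) = (n - (8/5))^2*f(n) = 21*n**2/40 + 10*n/37 + 11/36.
Order-2 pole: residue = g'(a); g'(8/5) = 1804/925, so the residue is 1804/925.


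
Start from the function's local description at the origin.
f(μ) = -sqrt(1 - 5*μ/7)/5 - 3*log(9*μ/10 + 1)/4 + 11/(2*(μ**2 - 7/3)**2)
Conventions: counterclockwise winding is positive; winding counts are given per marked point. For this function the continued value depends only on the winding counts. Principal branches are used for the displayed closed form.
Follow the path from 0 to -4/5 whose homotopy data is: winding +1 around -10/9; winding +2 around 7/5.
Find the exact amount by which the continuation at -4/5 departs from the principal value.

The rational part is single-valued and drops out of the difference; each branch term changes only by its own monodromy.
(-1/5)*sqrt(1 - μ/(7/5)): winding +2 is even, the square root returns to the same sheet, contribution 0.
(-3/4)*log(1 - μ/(-10/9)): each positive loop around -10/9 adds 2*pi*i to the log, so winding +1 contributes (-3/4)*(1)*2*pi*i = -(3/2)*pi*i.
Summing the contributions at μ = -4/5 gives -(3/2)*pi*i.

Continued minus principal equals -(3/2)*pi*i.


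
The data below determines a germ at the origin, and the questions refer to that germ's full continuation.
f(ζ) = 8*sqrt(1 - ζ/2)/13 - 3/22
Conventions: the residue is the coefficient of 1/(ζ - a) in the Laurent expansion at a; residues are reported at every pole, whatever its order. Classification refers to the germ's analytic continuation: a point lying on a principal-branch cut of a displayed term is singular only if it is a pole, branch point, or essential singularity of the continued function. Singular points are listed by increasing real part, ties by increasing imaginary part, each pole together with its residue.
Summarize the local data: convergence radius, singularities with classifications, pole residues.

Radius of convergence at 0: 2.
At 2: an algebraic (square-root) branch point.

Branch term (8/13)*sqrt(1 - ζ/(2)): its argument vanishes at ζ = 2, a square-root branch point, modulus 2.
The radius of convergence is the smallest modulus among the singular points: 2.
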